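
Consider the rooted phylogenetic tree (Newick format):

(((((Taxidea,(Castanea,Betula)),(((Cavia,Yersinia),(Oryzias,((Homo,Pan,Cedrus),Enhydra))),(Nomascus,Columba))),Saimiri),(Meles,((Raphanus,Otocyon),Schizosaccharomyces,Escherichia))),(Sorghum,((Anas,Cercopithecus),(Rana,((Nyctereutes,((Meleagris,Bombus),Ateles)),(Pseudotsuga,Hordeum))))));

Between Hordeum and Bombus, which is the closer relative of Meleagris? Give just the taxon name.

Bombus

The MRCA of Meleagris and Bombus subtends (Meleagris,Bombus) (2 taxa).
The MRCA of Meleagris and Hordeum subtends ((Nyctereutes,((Meleagris,Bombus),Ateles)),(Pseudotsuga,Hordeum)) (6 taxa).
The first is nested inside the second, so Meleagris shares a more recent common ancestor with Bombus.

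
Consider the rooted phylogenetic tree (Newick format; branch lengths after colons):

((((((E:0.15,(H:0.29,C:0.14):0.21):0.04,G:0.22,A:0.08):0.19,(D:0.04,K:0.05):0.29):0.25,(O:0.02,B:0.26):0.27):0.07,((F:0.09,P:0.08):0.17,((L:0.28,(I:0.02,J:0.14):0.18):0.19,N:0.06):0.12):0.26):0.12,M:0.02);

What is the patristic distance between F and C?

1.42

The path runs F → … → MRCA → … → C; the MRCA is the node subtending (((((E,(H,C)),G,A),(D,K)),(O,B)),((F,P),((L,(I,J)),N))).
Branch lengths along that path: 0.09 + 0.17 + 0.26 + 0.07 + 0.25 + 0.19 + 0.04 + 0.21 + 0.14 = 1.42.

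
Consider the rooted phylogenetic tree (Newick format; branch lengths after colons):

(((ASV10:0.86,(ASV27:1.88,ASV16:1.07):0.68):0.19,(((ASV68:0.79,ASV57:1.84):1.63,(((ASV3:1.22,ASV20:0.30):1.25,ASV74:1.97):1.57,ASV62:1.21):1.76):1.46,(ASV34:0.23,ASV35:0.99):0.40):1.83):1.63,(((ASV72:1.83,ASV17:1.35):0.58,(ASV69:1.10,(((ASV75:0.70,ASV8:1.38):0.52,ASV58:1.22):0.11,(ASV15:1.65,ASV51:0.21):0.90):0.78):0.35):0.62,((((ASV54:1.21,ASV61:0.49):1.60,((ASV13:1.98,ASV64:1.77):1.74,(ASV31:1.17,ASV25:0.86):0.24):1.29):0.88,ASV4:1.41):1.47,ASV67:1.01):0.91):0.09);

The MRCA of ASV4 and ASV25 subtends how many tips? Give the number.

The MRCA of ASV4 and ASV25 is the node subtending (((ASV54,ASV61),((ASV13,ASV64),(ASV31,ASV25))),ASV4).
That clade contains 7 terminal taxa: ASV13, ASV25, ASV31, ASV4, ASV54, ASV61, ASV64.

7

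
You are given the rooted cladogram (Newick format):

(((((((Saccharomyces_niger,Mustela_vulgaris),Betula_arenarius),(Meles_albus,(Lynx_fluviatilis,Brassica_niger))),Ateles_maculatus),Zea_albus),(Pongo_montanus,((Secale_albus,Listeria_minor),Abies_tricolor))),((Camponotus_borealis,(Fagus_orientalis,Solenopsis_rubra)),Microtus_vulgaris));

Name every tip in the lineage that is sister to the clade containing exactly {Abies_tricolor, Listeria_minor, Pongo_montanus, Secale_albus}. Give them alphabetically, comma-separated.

Ateles_maculatus, Betula_arenarius, Brassica_niger, Lynx_fluviatilis, Meles_albus, Mustela_vulgaris, Saccharomyces_niger, Zea_albus

The clade containing exactly {Abies_tricolor, Listeria_minor, Pongo_montanus, Secale_albus} attaches to the tree at the node subtending ((((((Saccharomyces_niger,Mustela_vulgaris),Betula_arenarius),(Meles_albus,(Lynx_fluviatilis,Brassica_niger))),Ateles_maculatus),Zea_albus),(Pongo_montanus,((Secale_albus,Listeria_minor),Abies_tricolor))).
The other lineage descending from that same node — the sister group — is (((((Saccharomyces_niger,Mustela_vulgaris),Betula_arenarius),(Meles_albus,(Lynx_fluviatilis,Brassica_niger))),Ateles_maculatus),Zea_albus); its 8 tips in alphabetical order are the answer.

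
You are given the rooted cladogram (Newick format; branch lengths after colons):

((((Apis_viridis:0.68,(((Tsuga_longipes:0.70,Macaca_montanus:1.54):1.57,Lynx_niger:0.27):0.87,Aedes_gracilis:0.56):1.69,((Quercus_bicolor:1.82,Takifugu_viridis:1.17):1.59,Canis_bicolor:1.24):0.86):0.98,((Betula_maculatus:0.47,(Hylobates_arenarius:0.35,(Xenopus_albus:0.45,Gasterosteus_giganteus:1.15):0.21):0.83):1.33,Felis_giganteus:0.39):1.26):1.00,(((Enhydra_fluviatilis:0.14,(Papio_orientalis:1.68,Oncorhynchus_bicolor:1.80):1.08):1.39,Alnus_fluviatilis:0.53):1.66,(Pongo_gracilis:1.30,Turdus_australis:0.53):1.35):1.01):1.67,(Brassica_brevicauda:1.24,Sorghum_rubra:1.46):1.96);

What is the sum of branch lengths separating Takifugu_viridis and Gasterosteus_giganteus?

9.38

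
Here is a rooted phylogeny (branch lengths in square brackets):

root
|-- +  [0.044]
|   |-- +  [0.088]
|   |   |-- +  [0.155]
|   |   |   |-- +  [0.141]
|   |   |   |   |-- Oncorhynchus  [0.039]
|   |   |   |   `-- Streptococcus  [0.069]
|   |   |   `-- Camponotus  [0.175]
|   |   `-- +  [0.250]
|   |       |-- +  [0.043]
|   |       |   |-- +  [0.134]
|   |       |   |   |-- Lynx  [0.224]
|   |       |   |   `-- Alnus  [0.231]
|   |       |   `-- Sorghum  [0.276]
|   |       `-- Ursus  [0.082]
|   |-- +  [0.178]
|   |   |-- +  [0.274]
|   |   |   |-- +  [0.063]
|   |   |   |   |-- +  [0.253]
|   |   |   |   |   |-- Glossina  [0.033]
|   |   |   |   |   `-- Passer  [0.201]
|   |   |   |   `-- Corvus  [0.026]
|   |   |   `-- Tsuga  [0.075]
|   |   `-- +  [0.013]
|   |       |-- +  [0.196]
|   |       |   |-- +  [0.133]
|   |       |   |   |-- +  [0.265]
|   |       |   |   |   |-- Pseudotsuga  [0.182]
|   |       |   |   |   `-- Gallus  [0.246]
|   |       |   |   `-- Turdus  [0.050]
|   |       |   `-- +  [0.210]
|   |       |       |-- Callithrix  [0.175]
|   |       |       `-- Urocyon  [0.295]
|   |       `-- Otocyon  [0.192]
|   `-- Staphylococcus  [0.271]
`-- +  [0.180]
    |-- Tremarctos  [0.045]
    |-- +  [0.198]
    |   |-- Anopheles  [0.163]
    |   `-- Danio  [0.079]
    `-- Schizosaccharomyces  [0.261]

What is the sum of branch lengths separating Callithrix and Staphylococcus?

1.043

The path runs Callithrix → … → MRCA → … → Staphylococcus; the MRCA is the node subtending ((((Oncorhynchus,Streptococcus),Camponotus),(((Lynx,Alnus),Sorghum),Ursus)),((((Glossina,Passer),Corvus),Tsuga),((((Pseudotsuga,Gallus),Turdus),(Callithrix,Urocyon)),Otocyon)),Staphylococcus).
Branch lengths along that path: 0.175 + 0.210 + 0.196 + 0.013 + 0.178 + 0.271 = 1.043.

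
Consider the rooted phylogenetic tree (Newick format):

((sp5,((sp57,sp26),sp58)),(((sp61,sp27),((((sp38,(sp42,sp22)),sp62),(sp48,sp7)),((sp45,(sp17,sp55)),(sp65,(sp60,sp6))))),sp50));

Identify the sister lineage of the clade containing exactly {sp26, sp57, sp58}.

The clade containing exactly {sp26, sp57, sp58} attaches to the tree at the node subtending (sp5,((sp57,sp26),sp58)).
The other lineage descending from that same node — the sister group — is the single tip sp5.

sp5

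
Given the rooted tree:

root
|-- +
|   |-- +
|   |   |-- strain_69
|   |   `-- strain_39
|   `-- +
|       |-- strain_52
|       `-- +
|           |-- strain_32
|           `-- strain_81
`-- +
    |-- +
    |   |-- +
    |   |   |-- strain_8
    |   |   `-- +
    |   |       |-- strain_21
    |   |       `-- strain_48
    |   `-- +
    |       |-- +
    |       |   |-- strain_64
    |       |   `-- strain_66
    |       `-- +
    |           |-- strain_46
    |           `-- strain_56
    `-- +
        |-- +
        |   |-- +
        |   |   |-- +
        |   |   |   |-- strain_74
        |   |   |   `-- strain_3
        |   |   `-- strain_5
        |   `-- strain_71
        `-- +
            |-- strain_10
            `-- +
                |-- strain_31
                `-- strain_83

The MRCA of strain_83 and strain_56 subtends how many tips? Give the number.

The MRCA of strain_83 and strain_56 is the node subtending (((strain_8,(strain_21,strain_48)),((strain_64,strain_66),(strain_46,strain_56))),((((strain_74,strain_3),strain_5),strain_71),(strain_10,(strain_31,strain_83)))).
That clade contains 14 terminal taxa: strain_10, strain_21, strain_3, strain_31, strain_46, strain_48, strain_5, strain_56, strain_64, strain_66, strain_71, strain_74, strain_8, strain_83.

14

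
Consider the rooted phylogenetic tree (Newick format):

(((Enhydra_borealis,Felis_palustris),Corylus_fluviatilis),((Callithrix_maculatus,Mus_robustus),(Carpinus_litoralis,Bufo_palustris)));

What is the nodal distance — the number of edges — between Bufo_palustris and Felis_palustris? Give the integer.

The MRCA of Bufo_palustris and Felis_palustris is the root of the tree.
From Bufo_palustris up to that node: 3 branches. From Felis_palustris up to the same node: 3 branches. Total: 3 + 3 = 6.

6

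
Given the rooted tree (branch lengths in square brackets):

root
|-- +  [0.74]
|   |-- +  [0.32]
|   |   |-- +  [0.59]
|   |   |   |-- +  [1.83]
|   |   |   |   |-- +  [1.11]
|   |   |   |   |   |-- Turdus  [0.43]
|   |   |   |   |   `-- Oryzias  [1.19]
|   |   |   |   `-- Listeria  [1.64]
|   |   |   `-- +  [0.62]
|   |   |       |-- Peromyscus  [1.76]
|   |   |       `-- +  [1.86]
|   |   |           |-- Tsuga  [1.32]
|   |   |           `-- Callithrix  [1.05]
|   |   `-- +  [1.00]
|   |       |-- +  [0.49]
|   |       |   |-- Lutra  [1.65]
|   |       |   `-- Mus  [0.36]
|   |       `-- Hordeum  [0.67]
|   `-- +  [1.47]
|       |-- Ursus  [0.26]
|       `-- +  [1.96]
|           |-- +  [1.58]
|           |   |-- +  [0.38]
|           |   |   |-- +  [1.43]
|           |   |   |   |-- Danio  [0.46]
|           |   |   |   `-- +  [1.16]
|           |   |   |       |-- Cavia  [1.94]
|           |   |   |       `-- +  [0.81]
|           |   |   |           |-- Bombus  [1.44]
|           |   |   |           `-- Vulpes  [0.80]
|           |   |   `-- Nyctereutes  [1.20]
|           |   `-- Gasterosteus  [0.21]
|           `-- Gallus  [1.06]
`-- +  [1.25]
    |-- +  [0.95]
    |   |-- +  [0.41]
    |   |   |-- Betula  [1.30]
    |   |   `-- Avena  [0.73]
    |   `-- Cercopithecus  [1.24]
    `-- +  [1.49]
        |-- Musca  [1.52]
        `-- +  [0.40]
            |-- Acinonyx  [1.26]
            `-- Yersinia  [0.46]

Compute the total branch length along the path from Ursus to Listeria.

6.11

The path runs Ursus → … → MRCA → … → Listeria; the MRCA is the node subtending (((((Turdus,Oryzias),Listeria),(Peromyscus,(Tsuga,Callithrix))),((Lutra,Mus),Hordeum)),(Ursus,((((Danio,(Cavia,(Bombus,Vulpes))),Nyctereutes),Gasterosteus),Gallus))).
Branch lengths along that path: 0.26 + 1.47 + 0.32 + 0.59 + 1.83 + 1.64 = 6.11.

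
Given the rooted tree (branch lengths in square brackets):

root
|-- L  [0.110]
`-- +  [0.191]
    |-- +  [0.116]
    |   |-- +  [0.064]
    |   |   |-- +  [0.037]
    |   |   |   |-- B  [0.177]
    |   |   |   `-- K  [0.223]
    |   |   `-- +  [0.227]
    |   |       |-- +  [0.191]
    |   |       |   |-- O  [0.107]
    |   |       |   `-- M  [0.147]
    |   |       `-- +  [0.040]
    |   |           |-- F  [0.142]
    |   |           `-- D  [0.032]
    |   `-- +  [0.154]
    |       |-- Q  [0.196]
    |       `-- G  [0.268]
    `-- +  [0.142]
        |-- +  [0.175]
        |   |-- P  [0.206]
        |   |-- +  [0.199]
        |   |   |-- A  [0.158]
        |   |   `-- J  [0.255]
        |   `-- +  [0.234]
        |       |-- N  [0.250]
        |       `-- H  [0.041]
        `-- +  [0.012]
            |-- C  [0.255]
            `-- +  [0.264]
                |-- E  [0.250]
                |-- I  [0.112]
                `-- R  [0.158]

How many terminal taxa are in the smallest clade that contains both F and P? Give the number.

17

The MRCA of F and P is the node subtending ((((B,K),((O,M),(F,D))),(Q,G)),((P,(A,J),(N,H)),(C,(E,I,R)))).
That clade contains 17 terminal taxa: A, B, C, D, E, F, G, H, I, J, K, M, N, O, P, Q, R.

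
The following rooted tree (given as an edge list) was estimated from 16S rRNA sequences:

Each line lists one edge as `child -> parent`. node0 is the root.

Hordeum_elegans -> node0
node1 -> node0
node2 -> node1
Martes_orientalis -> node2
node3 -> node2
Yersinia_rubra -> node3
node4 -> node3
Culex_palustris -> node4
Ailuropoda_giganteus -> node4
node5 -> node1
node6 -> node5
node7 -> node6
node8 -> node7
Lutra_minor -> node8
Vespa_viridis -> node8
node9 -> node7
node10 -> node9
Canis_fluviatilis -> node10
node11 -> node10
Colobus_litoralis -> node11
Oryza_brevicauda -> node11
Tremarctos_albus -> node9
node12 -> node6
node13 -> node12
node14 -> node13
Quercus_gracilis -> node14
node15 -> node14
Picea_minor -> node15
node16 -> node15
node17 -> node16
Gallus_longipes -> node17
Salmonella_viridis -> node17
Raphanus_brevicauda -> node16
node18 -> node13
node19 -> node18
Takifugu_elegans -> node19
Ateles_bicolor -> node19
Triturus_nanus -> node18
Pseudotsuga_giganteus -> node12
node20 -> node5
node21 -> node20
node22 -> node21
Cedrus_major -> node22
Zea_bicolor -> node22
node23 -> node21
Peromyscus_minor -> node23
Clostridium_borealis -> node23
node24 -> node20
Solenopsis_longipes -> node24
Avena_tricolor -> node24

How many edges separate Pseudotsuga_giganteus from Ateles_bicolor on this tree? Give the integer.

5

The MRCA of Pseudotsuga_giganteus and Ateles_bicolor is the node subtending (((Quercus_gracilis,(Picea_minor,((Gallus_longipes,Salmonella_viridis),Raphanus_brevicauda))),((Takifugu_elegans,Ateles_bicolor),Triturus_nanus)),Pseudotsuga_giganteus).
From Pseudotsuga_giganteus up to that node: 1 branch. From Ateles_bicolor up to the same node: 4 branches. Total: 1 + 4 = 5.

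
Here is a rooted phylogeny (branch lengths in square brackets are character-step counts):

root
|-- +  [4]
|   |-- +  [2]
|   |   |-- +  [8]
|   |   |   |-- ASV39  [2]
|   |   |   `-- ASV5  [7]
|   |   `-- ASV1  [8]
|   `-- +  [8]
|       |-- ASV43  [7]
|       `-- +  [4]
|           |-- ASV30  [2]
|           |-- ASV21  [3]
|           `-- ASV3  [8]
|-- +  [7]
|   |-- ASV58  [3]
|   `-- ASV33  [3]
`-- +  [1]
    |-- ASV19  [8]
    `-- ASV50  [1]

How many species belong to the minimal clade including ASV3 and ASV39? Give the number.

7

The MRCA of ASV3 and ASV39 is the node subtending (((ASV39,ASV5),ASV1),(ASV43,(ASV30,ASV21,ASV3))).
That clade contains 7 terminal taxa: ASV1, ASV21, ASV3, ASV30, ASV39, ASV43, ASV5.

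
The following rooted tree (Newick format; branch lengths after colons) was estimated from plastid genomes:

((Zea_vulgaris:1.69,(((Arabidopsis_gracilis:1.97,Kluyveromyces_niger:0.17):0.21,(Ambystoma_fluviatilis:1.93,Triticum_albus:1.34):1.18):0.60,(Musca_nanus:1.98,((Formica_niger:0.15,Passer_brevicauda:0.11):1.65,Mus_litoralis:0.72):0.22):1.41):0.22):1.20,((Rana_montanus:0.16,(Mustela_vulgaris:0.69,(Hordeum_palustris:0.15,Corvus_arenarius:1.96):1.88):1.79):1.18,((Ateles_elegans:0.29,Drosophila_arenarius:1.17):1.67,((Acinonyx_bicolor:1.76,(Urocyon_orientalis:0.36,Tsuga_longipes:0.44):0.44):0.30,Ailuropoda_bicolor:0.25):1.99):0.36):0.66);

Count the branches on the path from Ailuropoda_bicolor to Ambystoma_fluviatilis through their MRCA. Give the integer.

The MRCA of Ailuropoda_bicolor and Ambystoma_fluviatilis is the root of the tree.
From Ailuropoda_bicolor up to that node: 4 branches. From Ambystoma_fluviatilis up to the same node: 5 branches. Total: 4 + 5 = 9.

9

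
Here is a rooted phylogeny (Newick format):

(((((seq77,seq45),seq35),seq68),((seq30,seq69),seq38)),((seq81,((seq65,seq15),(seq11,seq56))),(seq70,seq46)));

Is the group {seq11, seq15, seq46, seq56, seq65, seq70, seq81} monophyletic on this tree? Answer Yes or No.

Yes

The most recent common ancestor of these taxa subtends ((seq81,((seq65,seq15),(seq11,seq56))),(seq70,seq46)).
That clade has exactly 7 tips — every listed taxon and nothing else — so the group is monophyletic.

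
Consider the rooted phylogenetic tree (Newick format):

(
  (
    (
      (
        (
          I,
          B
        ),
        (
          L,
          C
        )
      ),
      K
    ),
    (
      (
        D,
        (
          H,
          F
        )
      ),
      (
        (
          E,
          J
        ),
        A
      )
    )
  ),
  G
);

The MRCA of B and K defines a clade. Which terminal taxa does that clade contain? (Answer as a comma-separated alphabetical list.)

B, C, I, K, L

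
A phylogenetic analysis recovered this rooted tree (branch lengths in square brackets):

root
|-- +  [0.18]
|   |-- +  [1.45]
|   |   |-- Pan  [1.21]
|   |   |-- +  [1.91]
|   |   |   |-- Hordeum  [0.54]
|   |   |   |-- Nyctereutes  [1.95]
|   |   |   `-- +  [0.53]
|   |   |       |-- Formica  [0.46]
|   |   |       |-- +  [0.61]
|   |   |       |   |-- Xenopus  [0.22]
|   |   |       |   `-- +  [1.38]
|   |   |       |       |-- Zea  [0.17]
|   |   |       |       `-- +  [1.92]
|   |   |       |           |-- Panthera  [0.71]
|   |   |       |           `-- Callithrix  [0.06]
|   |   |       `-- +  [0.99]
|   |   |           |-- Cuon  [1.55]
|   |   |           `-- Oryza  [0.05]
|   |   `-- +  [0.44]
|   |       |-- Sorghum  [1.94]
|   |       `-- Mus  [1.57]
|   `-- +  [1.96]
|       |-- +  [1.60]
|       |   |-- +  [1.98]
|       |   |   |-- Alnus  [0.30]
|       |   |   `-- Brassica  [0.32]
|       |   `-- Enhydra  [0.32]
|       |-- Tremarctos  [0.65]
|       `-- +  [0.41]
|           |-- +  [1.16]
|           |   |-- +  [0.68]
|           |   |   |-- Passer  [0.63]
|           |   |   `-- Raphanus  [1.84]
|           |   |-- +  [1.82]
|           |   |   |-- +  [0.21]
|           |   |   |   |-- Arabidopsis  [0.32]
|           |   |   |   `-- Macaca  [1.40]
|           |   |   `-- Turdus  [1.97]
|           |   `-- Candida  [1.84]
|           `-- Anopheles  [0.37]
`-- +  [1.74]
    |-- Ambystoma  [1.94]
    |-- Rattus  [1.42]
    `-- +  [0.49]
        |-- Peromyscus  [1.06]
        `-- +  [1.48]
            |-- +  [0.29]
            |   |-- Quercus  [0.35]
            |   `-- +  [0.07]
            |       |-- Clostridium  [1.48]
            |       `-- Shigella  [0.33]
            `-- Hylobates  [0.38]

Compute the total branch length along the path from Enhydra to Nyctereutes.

The path runs Enhydra → … → MRCA → … → Nyctereutes; the MRCA is the node subtending ((Pan,(Hordeum,Nyctereutes,(Formica,(Xenopus,(Zea,(Panthera,Callithrix))),(Cuon,Oryza))),(Sorghum,Mus)),(((Alnus,Brassica),Enhydra),Tremarctos,(((Passer,Raphanus),((Arabidopsis,Macaca),Turdus),Candida),Anopheles))).
Branch lengths along that path: 0.32 + 1.60 + 1.96 + 1.45 + 1.91 + 1.95 = 9.19.

9.19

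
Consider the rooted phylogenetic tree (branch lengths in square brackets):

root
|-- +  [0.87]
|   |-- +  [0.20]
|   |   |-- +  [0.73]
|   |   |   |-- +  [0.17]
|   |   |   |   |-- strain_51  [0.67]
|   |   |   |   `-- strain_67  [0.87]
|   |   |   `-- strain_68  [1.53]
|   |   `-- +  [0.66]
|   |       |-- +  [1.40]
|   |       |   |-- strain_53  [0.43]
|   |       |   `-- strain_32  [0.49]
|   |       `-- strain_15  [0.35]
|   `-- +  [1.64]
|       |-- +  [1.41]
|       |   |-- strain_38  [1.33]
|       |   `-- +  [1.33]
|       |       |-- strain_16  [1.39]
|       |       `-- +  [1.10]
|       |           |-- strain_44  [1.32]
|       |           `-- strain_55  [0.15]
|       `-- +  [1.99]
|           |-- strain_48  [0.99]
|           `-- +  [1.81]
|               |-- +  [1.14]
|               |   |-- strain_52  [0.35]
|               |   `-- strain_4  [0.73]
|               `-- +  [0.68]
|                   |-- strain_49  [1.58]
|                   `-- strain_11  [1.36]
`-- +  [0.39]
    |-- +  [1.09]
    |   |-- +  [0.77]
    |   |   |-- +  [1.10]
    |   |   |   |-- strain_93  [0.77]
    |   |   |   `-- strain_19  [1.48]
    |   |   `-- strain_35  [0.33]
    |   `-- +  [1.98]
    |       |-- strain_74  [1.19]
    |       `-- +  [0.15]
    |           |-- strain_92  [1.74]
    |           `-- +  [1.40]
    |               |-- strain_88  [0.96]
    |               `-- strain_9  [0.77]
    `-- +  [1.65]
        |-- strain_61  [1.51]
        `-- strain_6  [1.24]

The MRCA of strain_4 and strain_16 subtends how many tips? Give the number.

The MRCA of strain_4 and strain_16 is the node subtending ((strain_38,(strain_16,(strain_44,strain_55))),(strain_48,((strain_52,strain_4),(strain_49,strain_11)))).
That clade contains 9 terminal taxa: strain_11, strain_16, strain_38, strain_4, strain_44, strain_48, strain_49, strain_52, strain_55.

9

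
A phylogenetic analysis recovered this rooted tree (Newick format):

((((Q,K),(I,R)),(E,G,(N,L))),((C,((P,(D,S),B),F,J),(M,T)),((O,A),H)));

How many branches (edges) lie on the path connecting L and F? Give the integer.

8

The MRCA of L and F is the root of the tree.
From L up to that node: 4 branches. From F up to the same node: 4 branches. Total: 4 + 4 = 8.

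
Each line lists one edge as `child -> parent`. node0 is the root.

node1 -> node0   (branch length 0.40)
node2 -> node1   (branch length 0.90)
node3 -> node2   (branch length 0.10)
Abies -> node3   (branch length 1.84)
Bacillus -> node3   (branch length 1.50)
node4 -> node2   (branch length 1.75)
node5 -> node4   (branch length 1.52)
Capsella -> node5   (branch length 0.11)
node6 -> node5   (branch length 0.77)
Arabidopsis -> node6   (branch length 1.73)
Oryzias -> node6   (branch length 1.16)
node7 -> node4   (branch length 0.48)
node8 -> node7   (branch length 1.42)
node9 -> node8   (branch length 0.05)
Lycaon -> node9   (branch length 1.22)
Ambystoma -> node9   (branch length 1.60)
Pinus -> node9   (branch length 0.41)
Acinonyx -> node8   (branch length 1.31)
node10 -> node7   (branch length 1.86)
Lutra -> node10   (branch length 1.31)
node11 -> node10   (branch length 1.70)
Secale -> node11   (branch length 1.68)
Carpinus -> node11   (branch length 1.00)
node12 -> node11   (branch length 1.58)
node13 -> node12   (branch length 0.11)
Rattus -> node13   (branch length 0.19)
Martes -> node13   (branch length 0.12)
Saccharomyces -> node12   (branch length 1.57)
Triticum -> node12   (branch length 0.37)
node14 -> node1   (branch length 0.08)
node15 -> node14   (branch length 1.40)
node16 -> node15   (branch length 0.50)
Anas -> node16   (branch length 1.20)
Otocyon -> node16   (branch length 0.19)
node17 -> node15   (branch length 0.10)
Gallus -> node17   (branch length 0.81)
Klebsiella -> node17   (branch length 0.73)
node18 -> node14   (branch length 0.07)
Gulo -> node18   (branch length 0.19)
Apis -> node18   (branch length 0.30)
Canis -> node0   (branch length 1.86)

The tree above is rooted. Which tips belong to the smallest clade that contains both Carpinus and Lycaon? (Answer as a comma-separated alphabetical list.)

Tracing Carpinus: it sits inside (Secale,Carpinus,((Rattus,Martes),Saccharomyces,Triticum)).
Tracing Lycaon: it sits inside (Lycaon,Ambystoma,Pinus).
The smallest clade enclosing both is (((Lycaon,Ambystoma,Pinus),Acinonyx),(Lutra,(Secale,Carpinus,((Rattus,Martes),Saccharomyces,Triticum)))); the answer is its 11 terminal taxa in alphabetical order.

Acinonyx, Ambystoma, Carpinus, Lutra, Lycaon, Martes, Pinus, Rattus, Saccharomyces, Secale, Triticum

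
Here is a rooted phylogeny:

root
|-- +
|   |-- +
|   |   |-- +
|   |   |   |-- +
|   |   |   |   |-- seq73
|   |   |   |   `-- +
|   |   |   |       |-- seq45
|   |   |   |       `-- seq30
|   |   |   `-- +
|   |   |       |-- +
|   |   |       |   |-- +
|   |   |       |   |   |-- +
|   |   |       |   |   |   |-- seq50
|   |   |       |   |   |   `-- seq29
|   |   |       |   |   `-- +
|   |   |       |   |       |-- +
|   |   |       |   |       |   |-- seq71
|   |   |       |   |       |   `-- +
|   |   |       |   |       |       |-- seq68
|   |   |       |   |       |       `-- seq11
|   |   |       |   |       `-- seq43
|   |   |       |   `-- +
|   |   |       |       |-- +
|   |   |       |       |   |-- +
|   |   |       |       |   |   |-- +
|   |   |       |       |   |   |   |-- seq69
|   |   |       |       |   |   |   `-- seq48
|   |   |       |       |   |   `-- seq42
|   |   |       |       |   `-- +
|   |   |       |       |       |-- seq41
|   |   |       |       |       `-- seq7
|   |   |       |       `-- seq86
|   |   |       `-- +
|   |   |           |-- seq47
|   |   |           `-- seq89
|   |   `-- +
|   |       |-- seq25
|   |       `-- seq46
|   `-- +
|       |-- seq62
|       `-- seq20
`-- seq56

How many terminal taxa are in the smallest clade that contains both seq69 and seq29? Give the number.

The MRCA of seq69 and seq29 is the node subtending (((seq50,seq29),((seq71,(seq68,seq11)),seq43)),((((seq69,seq48),seq42),(seq41,seq7)),seq86)).
That clade contains 12 terminal taxa: seq11, seq29, seq41, seq42, seq43, seq48, seq50, seq68, seq69, seq7, seq71, seq86.

12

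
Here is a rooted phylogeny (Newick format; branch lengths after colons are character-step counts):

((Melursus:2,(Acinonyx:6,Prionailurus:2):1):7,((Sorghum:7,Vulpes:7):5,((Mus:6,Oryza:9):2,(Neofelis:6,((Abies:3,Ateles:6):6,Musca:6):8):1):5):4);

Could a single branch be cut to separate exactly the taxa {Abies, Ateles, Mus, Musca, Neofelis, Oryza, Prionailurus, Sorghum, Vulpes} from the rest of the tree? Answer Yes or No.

The MRCA of the listed taxa is the root, so the smallest clade containing them is the whole tree.
That clade also contains Acinonyx, Melursus, which are not in the proposed group, so the group is not monophyletic.

No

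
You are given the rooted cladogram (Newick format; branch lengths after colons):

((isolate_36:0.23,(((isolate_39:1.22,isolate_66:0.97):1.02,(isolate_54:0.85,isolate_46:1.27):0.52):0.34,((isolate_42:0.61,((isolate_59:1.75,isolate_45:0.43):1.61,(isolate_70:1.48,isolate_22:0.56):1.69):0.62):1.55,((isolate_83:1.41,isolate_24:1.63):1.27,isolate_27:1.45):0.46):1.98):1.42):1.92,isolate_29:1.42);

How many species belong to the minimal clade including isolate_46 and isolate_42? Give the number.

12

The MRCA of isolate_46 and isolate_42 is the node subtending (((isolate_39,isolate_66),(isolate_54,isolate_46)),((isolate_42,((isolate_59,isolate_45),(isolate_70,isolate_22))),((isolate_83,isolate_24),isolate_27))).
That clade contains 12 terminal taxa: isolate_22, isolate_24, isolate_27, isolate_39, isolate_42, isolate_45, isolate_46, isolate_54, isolate_59, isolate_66, isolate_70, isolate_83.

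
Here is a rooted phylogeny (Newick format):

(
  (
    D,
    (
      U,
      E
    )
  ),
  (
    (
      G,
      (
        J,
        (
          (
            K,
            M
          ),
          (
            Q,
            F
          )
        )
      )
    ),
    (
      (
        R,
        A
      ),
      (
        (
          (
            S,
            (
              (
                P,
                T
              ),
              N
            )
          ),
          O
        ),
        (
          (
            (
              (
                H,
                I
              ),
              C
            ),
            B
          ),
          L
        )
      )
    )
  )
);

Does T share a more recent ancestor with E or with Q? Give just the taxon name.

Q

The MRCA of T and Q subtends ((G,(J,((K,M),(Q,F)))),((R,A),(((S,((P,T),N)),O),((((H,I),C),B),L)))) (18 taxa).
The MRCA of T and E is the root, subtending the entire tree (21 taxa).
The first is nested inside the second, so T shares a more recent common ancestor with Q.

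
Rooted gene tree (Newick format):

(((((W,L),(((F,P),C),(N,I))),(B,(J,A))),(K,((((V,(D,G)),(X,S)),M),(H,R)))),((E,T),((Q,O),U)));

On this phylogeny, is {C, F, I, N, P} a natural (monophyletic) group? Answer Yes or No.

Yes

The most recent common ancestor of these taxa subtends (((F,P),C),(N,I)).
That clade has exactly 5 tips — every listed taxon and nothing else — so the group is monophyletic.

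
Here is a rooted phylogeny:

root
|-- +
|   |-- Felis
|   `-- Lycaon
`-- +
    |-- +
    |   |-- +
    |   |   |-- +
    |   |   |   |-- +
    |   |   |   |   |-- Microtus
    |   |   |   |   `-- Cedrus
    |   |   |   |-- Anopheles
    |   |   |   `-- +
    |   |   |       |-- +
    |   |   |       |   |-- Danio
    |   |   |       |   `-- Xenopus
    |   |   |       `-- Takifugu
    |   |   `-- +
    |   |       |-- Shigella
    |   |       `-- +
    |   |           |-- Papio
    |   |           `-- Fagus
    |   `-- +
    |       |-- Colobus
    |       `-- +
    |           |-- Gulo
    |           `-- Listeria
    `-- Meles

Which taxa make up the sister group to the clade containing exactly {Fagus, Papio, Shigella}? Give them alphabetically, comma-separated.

Anopheles, Cedrus, Danio, Microtus, Takifugu, Xenopus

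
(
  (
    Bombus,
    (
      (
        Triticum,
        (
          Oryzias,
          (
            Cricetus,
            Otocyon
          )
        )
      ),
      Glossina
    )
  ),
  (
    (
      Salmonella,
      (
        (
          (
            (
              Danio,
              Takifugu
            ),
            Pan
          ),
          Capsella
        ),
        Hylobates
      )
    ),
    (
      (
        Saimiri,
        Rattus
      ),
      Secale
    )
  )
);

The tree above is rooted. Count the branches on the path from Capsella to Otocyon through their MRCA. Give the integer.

11

The MRCA of Capsella and Otocyon is the root of the tree.
From Capsella up to that node: 5 branches. From Otocyon up to the same node: 6 branches. Total: 5 + 6 = 11.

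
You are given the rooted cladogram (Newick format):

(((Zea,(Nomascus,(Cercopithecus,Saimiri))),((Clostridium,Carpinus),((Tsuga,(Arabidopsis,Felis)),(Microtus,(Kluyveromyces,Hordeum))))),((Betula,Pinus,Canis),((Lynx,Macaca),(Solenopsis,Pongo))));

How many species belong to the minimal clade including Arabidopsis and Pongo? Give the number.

19

The MRCA of Arabidopsis and Pongo is the root, so the clade is the entire tree.
That clade contains 19 terminal taxa: Arabidopsis, Betula, Canis, Carpinus, Cercopithecus, Clostridium, Felis, Hordeum, Kluyveromyces, Lynx, Macaca, Microtus, Nomascus, Pinus, Pongo, Saimiri, Solenopsis, Tsuga, Zea.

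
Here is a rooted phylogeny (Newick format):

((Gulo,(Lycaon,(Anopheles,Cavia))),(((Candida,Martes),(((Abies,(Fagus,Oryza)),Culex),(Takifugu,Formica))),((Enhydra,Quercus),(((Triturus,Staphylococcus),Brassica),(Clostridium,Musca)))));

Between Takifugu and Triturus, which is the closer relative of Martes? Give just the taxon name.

Takifugu

The MRCA of Martes and Takifugu subtends ((Candida,Martes),(((Abies,(Fagus,Oryza)),Culex),(Takifugu,Formica))) (8 taxa).
The MRCA of Martes and Triturus subtends (((Candida,Martes),(((Abies,(Fagus,Oryza)),Culex),(Takifugu,Formica))),((Enhydra,Quercus),(((Triturus,Staphylococcus),Brassica),(Clostridium,Musca)))) (15 taxa).
The first is nested inside the second, so Martes shares a more recent common ancestor with Takifugu.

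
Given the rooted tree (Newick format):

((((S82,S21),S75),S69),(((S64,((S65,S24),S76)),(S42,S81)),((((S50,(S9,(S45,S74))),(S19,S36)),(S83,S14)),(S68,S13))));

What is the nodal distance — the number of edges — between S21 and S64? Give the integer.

The MRCA of S21 and S64 is the root of the tree.
From S21 up to that node: 4 branches. From S64 up to the same node: 4 branches. Total: 4 + 4 = 8.

8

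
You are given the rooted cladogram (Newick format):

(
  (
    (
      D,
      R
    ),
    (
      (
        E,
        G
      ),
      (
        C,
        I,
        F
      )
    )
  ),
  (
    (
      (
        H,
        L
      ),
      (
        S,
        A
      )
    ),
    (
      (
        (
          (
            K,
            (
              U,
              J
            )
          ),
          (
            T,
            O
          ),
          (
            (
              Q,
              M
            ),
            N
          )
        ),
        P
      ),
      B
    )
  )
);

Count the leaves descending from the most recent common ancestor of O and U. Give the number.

The MRCA of O and U is the node subtending ((K,(U,J)),(T,O),((Q,M),N)).
That clade contains 8 terminal taxa: J, K, M, N, O, Q, T, U.

8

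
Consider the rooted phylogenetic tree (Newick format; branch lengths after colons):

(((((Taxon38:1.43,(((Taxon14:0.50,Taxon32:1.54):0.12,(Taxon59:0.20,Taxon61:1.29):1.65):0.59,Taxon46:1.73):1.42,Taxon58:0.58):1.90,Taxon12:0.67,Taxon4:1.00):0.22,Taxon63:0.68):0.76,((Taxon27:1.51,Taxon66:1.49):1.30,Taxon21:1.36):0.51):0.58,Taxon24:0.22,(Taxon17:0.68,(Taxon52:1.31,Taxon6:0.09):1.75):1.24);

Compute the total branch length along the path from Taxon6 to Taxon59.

The path runs Taxon6 → … → MRCA → … → Taxon59; the MRCA is the root of the tree.
Branch lengths along that path: 0.09 + 1.75 + 1.24 + 0.58 + 0.76 + 0.22 + 1.90 + 1.42 + 0.59 + 1.65 + 0.20 = 10.40.

10.40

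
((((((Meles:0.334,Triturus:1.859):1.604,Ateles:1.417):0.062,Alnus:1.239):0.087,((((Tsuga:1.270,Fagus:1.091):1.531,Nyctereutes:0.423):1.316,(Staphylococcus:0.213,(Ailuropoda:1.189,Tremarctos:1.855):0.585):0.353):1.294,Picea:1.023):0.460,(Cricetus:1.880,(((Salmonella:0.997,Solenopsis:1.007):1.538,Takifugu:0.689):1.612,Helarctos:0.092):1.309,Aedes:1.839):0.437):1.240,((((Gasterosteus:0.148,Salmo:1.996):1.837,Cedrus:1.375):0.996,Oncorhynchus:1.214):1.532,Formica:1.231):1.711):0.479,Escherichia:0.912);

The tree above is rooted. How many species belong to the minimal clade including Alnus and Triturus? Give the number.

4

The MRCA of Alnus and Triturus is the node subtending (((Meles,Triturus),Ateles),Alnus).
That clade contains 4 terminal taxa: Alnus, Ateles, Meles, Triturus.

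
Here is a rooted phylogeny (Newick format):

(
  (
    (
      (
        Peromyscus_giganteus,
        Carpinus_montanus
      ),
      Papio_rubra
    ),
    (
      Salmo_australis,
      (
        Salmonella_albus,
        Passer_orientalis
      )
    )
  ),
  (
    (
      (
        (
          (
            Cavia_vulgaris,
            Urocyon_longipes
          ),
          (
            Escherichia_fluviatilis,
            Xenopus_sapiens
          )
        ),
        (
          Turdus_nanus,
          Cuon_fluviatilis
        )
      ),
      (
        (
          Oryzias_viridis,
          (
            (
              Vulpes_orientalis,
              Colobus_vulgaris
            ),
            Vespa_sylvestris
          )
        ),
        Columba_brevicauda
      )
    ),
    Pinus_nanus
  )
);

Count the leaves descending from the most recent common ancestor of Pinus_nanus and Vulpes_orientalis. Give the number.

12

The MRCA of Pinus_nanus and Vulpes_orientalis is the node subtending (((((Cavia_vulgaris,Urocyon_longipes),(Escherichia_fluviatilis,Xenopus_sapiens)),(Turdus_nanus,Cuon_fluviatilis)),((Oryzias_viridis,((Vulpes_orientalis,Colobus_vulgaris),Vespa_sylvestris)),Columba_brevicauda)),Pinus_nanus).
That clade contains 12 terminal taxa: Cavia_vulgaris, Colobus_vulgaris, Columba_brevicauda, Cuon_fluviatilis, Escherichia_fluviatilis, Oryzias_viridis, Pinus_nanus, Turdus_nanus, Urocyon_longipes, Vespa_sylvestris, Vulpes_orientalis, Xenopus_sapiens.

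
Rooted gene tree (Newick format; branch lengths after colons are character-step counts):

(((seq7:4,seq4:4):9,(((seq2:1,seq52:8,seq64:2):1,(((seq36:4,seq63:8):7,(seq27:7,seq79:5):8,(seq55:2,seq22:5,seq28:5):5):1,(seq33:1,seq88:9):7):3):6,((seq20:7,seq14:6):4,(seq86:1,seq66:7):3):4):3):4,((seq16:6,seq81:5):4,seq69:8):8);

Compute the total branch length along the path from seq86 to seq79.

The path runs seq86 → … → MRCA → … → seq79; the MRCA is the node subtending (((seq2,seq52,seq64),(((seq36,seq63),(seq27,seq79),(seq55,seq22,seq28)),(seq33,seq88))),((seq20,seq14),(seq86,seq66))).
Branch lengths along that path: 1 + 3 + 4 + 6 + 3 + 1 + 8 + 5 = 31.

31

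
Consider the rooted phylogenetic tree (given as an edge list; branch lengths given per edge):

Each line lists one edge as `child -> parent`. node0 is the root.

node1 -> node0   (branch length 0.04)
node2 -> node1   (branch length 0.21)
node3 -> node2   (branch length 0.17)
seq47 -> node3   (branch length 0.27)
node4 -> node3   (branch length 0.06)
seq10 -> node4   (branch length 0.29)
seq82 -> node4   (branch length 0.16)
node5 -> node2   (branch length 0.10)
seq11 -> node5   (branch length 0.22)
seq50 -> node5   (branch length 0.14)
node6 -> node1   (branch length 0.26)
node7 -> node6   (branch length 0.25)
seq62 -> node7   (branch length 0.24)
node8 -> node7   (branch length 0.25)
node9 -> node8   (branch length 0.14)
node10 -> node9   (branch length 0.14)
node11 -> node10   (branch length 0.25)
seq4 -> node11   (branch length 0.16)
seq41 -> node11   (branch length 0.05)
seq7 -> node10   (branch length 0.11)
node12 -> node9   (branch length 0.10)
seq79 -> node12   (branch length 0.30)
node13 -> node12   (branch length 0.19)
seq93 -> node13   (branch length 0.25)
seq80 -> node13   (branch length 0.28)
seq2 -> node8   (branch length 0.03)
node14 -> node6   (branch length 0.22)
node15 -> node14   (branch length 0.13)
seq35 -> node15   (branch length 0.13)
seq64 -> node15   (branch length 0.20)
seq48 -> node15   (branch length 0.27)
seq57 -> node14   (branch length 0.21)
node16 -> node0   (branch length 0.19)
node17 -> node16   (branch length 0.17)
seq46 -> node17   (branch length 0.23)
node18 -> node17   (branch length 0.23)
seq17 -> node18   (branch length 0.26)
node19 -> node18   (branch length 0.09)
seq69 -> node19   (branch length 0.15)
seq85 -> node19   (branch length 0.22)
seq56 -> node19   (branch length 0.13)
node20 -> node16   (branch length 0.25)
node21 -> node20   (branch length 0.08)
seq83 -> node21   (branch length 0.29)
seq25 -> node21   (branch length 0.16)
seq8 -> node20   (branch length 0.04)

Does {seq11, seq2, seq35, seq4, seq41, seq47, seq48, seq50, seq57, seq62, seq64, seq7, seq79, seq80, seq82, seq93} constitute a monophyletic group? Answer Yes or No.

No

The MRCA of the listed taxa subtends (((seq47,(seq10,seq82)),(seq11,seq50)),((seq62,((((seq4,seq41),seq7),(seq79,(seq93,seq80))),seq2)),((seq35,seq64,seq48),seq57))).
That clade also contains seq10, which is not in the proposed group, so the group is not monophyletic.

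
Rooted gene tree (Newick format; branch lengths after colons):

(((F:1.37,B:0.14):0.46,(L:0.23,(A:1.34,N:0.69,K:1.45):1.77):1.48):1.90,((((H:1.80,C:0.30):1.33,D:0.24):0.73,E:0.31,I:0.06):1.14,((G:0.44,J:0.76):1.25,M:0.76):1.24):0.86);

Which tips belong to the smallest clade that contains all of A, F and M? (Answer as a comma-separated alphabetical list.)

Tracing A: it sits inside (A,N,K).
Tracing F: it sits inside (F,B).
Tracing M: it sits inside ((G,J),M).
The smallest clade enclosing all 3 is the whole tree (their MRCA is the root), so the answer is all 14 tips in alphabetical order.

A, B, C, D, E, F, G, H, I, J, K, L, M, N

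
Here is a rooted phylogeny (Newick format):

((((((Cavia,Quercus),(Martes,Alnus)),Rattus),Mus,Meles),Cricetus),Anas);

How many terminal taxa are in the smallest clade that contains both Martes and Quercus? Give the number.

4

The MRCA of Martes and Quercus is the node subtending ((Cavia,Quercus),(Martes,Alnus)).
That clade contains 4 terminal taxa: Alnus, Cavia, Martes, Quercus.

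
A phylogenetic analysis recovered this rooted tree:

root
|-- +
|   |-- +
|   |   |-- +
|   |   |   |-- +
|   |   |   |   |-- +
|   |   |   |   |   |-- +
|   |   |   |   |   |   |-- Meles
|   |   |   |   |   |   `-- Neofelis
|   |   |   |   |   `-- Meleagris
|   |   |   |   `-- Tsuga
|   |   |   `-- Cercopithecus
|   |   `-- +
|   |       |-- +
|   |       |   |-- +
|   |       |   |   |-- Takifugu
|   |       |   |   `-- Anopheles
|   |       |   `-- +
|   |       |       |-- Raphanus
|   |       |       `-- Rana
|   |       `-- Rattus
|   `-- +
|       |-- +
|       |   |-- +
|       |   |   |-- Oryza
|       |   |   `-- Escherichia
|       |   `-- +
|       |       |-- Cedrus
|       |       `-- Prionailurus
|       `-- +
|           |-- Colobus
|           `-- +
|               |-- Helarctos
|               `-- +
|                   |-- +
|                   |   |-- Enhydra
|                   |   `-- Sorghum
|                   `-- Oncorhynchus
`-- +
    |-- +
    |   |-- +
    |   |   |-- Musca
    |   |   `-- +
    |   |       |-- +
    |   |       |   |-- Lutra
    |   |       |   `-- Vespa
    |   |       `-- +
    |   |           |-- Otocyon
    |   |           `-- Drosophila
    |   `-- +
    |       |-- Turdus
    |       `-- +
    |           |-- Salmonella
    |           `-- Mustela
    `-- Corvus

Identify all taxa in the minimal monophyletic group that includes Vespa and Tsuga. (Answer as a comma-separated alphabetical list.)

Anopheles, Cedrus, Cercopithecus, Colobus, Corvus, Drosophila, Enhydra, Escherichia, Helarctos, Lutra, Meleagris, Meles, Musca, Mustela, Neofelis, Oncorhynchus, Oryza, Otocyon, Prionailurus, Rana, Raphanus, Rattus, Salmonella, Sorghum, Takifugu, Tsuga, Turdus, Vespa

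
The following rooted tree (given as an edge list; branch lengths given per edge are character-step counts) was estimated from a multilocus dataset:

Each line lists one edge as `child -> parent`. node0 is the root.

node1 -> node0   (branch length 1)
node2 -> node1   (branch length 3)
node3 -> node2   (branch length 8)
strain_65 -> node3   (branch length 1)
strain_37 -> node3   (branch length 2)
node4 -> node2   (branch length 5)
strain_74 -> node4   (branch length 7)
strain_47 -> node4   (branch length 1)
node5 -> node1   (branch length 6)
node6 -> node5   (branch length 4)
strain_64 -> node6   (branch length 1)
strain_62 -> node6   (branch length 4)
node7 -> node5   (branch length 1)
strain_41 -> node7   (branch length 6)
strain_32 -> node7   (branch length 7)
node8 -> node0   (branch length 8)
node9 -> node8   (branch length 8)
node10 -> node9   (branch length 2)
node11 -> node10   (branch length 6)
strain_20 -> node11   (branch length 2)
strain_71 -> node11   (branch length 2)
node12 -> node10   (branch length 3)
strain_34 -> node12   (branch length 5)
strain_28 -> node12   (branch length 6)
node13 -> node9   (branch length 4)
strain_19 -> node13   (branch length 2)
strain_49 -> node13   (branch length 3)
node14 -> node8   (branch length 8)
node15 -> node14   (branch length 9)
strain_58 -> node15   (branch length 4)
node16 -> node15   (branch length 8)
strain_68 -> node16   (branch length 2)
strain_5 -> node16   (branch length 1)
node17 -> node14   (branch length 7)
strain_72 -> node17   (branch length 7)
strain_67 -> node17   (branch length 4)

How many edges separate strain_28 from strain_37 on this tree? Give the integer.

9

The MRCA of strain_28 and strain_37 is the root of the tree.
From strain_28 up to that node: 5 branches. From strain_37 up to the same node: 4 branches. Total: 5 + 4 = 9.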